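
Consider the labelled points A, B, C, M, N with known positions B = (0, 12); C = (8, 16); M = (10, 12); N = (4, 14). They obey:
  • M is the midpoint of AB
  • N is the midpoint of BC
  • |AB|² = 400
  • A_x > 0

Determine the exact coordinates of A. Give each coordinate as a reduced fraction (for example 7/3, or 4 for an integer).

A = (20, 12)

1. A_x = 20  [A = 2·M−B = 2·(10, 12)−(0, 12)]
2. A_y = 12  [A = 2·M−B = 2·(10, 12)−(0, 12)]
   so A = (20, 12)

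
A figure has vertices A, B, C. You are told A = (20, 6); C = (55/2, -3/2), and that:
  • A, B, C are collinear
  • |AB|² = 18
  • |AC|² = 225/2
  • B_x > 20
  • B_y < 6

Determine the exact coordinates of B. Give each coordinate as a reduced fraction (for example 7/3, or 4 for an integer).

B = (23, 3)

1. B_x = 23  [[A, B, C are collinear ⇒ -15/2x-15/2y+195=0] ∩ [|B−(20, 6)|²=18]]
2. B_y = 3  [[A, B, C are collinear ⇒ -15/2x-15/2y+195=0] ∩ [|B−(20, 6)|²=18]]
   so B = (23, 3)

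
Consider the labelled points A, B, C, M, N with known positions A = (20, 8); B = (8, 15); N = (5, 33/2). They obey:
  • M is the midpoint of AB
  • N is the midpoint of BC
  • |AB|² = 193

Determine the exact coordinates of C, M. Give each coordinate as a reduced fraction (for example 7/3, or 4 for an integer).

C = (2, 18)
M = (14, 23/2)

1. M_x = 14  [2·M = A+B = (20, 8)+(8, 15)]
2. M_y = 23/2  [2·M = A+B = (20, 8)+(8, 15)]
   so M = (14, 23/2)
3. C_x = 2  [C = 2·N−B = 2·(5, 33/2)−(8, 15)]
4. C_y = 18  [C = 2·N−B = 2·(5, 33/2)−(8, 15)]
   so C = (2, 18)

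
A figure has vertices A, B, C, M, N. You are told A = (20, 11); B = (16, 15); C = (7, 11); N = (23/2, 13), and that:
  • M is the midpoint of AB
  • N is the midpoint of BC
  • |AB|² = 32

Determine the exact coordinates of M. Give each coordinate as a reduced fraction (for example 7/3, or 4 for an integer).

M = (18, 13)

1. M_x = 18  [2·M = A+B = (20, 11)+(16, 15)]
2. M_y = 13  [2·M = A+B = (20, 11)+(16, 15)]
   so M = (18, 13)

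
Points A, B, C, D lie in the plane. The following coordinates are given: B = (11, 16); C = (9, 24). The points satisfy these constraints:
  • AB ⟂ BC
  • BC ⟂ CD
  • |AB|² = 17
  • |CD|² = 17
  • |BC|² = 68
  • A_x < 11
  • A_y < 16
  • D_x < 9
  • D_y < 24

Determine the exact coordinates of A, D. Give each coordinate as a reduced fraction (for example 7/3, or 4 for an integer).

1. A_x = 7  [[AB ⟂ BC ⇒ 2x-8y+106=0] ∩ [|A−(11, 16)|²=17]]
2. A_y = 15  [[AB ⟂ BC ⇒ 2x-8y+106=0] ∩ [|A−(11, 16)|²=17]]
   so A = (7, 15)
3. D_x = 5  [[BC ⟂ CD ⇒ -2x+8y-174=0] ∩ [|D−(9, 24)|²=17]]
4. D_y = 23  [[BC ⟂ CD ⇒ -2x+8y-174=0] ∩ [|D−(9, 24)|²=17]]
   so D = (5, 23)

A = (7, 15)
D = (5, 23)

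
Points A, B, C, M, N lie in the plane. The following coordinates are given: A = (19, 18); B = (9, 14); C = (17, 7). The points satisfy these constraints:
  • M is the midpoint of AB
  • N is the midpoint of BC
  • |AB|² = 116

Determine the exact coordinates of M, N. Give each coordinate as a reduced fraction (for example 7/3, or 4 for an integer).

M = (14, 16)
N = (13, 21/2)

1. M_x = 14  [2·M = A+B = (19, 18)+(9, 14)]
2. M_y = 16  [2·M = A+B = (19, 18)+(9, 14)]
   so M = (14, 16)
3. N_x = 13  [2·N = B+C = (9, 14)+(17, 7)]
4. N_y = 21/2  [2·N = B+C = (9, 14)+(17, 7)]
   so N = (13, 21/2)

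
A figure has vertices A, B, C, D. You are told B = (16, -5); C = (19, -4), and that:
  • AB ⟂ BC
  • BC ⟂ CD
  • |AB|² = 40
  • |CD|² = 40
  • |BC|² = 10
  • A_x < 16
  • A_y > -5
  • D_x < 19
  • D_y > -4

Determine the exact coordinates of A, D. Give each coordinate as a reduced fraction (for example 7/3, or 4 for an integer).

A = (14, 1)
D = (17, 2)

1. A_x = 14  [[AB ⟂ BC ⇒ -3x-1y+43=0] ∩ [|A−(16, -5)|²=40]]
2. A_y = 1  [[AB ⟂ BC ⇒ -3x-1y+43=0] ∩ [|A−(16, -5)|²=40]]
   so A = (14, 1)
3. D_x = 17  [[BC ⟂ CD ⇒ 3x+1y-53=0] ∩ [|D−(19, -4)|²=40]]
4. D_y = 2  [[BC ⟂ CD ⇒ 3x+1y-53=0] ∩ [|D−(19, -4)|²=40]]
   so D = (17, 2)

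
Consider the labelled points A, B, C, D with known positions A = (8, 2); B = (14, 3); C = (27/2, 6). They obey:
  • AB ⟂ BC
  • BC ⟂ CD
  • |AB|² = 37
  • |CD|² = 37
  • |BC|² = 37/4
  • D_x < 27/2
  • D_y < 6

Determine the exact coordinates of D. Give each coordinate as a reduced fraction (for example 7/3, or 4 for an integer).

D = (15/2, 5)

1. D_x = 15/2  [[BC ⟂ CD ⇒ -1/2x+3y-45/4=0] ∩ [|D−(27/2, 6)|²=37]]
2. D_y = 5  [[BC ⟂ CD ⇒ -1/2x+3y-45/4=0] ∩ [|D−(27/2, 6)|²=37]]
   so D = (15/2, 5)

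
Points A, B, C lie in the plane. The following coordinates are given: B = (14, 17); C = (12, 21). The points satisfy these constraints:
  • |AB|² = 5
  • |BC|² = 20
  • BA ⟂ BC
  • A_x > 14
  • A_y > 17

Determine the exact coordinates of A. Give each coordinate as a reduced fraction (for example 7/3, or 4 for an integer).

A = (16, 18)

1. A_x = 16  [[BA ⟂ BC ⇒ -2x+4y-40=0] ∩ [|A−(14, 17)|²=5]]
2. A_y = 18  [[BA ⟂ BC ⇒ -2x+4y-40=0] ∩ [|A−(14, 17)|²=5]]
   so A = (16, 18)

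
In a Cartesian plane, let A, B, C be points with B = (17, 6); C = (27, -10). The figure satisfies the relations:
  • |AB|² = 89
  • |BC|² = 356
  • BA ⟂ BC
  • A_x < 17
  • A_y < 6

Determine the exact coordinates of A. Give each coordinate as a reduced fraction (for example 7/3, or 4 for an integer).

A = (9, 1)

1. A_x = 9  [[BA ⟂ BC ⇒ 10x-16y-74=0] ∩ [|A−(17, 6)|²=89]]
2. A_y = 1  [[BA ⟂ BC ⇒ 10x-16y-74=0] ∩ [|A−(17, 6)|²=89]]
   so A = (9, 1)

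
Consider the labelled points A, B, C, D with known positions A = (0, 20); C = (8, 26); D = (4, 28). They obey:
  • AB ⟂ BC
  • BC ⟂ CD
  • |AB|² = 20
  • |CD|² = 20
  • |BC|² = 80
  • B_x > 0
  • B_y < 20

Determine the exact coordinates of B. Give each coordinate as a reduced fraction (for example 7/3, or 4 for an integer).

1. B_x = 4  [[BC ⟂ CD ⇒ 4x-2y+20=0] ∩ [|B−(0, 20)|²=20]]
2. B_y = 18  [[BC ⟂ CD ⇒ 4x-2y+20=0] ∩ [|B−(0, 20)|²=20]]
   so B = (4, 18)

B = (4, 18)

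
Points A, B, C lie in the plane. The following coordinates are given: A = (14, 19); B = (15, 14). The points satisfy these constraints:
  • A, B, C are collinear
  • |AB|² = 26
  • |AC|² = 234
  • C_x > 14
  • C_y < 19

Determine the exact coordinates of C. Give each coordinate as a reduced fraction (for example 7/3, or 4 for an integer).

C = (17, 4)

1. C_x = 17  [[A, B, C are collinear ⇒ 5x+1y-89=0] ∩ [|C−(14, 19)|²=234]]
2. C_y = 4  [[A, B, C are collinear ⇒ 5x+1y-89=0] ∩ [|C−(14, 19)|²=234]]
   so C = (17, 4)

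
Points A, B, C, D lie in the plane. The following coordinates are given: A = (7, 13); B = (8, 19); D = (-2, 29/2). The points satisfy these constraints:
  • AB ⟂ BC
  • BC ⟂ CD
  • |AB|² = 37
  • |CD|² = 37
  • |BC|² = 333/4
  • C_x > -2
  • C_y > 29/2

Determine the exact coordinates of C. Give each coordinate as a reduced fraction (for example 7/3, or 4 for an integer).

1. C_x = -1  [[AB ⟂ BC ⇒ 1x+6y-122=0] ∩ [|C−(-2, 29/2)|²=37]]
2. C_y = 41/2  [[AB ⟂ BC ⇒ 1x+6y-122=0] ∩ [|C−(-2, 29/2)|²=37]]
   so C = (-1, 41/2)

C = (-1, 41/2)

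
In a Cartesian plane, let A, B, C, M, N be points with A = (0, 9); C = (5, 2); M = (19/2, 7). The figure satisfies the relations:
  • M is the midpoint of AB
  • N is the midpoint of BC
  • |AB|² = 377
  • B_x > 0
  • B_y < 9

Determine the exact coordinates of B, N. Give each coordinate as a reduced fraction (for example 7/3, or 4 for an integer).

B = (19, 5)
N = (12, 7/2)

1. B_x = 19  [B = 2·M−A = 2·(19/2, 7)−(0, 9)]
2. B_y = 5  [B = 2·M−A = 2·(19/2, 7)−(0, 9)]
   so B = (19, 5)
3. N_x = 12  [2·N = B+C = (19, 5)+(5, 2)]
4. N_y = 7/2  [2·N = B+C = (19, 5)+(5, 2)]
   so N = (12, 7/2)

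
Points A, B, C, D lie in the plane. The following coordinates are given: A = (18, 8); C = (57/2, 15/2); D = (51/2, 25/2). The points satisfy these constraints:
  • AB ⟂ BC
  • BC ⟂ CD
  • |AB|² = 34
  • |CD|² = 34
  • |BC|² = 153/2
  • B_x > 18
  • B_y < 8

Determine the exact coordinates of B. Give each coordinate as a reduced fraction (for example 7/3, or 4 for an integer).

1. B_x = 21  [[BC ⟂ CD ⇒ 3x-5y-48=0] ∩ [|B−(18, 8)|²=34]]
2. B_y = 3  [[BC ⟂ CD ⇒ 3x-5y-48=0] ∩ [|B−(18, 8)|²=34]]
   so B = (21, 3)

B = (21, 3)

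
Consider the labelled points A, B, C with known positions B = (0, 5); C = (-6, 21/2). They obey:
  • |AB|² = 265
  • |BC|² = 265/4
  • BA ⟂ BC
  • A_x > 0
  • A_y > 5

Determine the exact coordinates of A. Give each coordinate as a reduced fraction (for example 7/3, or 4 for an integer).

1. A_x = 11  [[BA ⟂ BC ⇒ -6x+11/2y-55/2=0] ∩ [|A−(0, 5)|²=265]]
2. A_y = 17  [[BA ⟂ BC ⇒ -6x+11/2y-55/2=0] ∩ [|A−(0, 5)|²=265]]
   so A = (11, 17)

A = (11, 17)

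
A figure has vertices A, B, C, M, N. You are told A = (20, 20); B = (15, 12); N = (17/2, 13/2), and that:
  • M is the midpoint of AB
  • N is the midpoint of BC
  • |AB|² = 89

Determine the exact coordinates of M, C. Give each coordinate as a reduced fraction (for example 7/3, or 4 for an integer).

M = (35/2, 16)
C = (2, 1)

1. M_x = 35/2  [2·M = A+B = (20, 20)+(15, 12)]
2. M_y = 16  [2·M = A+B = (20, 20)+(15, 12)]
   so M = (35/2, 16)
3. C_x = 2  [C = 2·N−B = 2·(17/2, 13/2)−(15, 12)]
4. C_y = 1  [C = 2·N−B = 2·(17/2, 13/2)−(15, 12)]
   so C = (2, 1)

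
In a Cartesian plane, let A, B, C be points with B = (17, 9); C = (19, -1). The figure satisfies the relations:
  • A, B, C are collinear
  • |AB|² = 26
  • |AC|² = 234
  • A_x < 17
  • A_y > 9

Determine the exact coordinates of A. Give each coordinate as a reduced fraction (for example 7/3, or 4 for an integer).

A = (16, 14)

1. A_x = 16  [[A, B, C are collinear ⇒ 10x+2y-188=0] ∩ [|A−(17, 9)|²=26]]
2. A_y = 14  [[A, B, C are collinear ⇒ 10x+2y-188=0] ∩ [|A−(17, 9)|²=26]]
   so A = (16, 14)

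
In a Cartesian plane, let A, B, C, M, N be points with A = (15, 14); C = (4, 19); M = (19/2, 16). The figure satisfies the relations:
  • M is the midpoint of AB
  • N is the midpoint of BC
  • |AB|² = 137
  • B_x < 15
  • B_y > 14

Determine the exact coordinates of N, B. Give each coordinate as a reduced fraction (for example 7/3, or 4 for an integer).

N = (4, 37/2)
B = (4, 18)

1. B_x = 4  [B = 2·M−A = 2·(19/2, 16)−(15, 14)]
2. B_y = 18  [B = 2·M−A = 2·(19/2, 16)−(15, 14)]
   so B = (4, 18)
3. N_x = 4  [2·N = B+C = (4, 18)+(4, 19)]
4. N_y = 37/2  [2·N = B+C = (4, 18)+(4, 19)]
   so N = (4, 37/2)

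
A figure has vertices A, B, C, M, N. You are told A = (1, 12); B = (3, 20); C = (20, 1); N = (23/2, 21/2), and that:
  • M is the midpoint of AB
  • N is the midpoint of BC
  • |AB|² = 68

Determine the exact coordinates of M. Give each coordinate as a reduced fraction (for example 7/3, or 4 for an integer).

1. M_x = 2  [2·M = A+B = (1, 12)+(3, 20)]
2. M_y = 16  [2·M = A+B = (1, 12)+(3, 20)]
   so M = (2, 16)

M = (2, 16)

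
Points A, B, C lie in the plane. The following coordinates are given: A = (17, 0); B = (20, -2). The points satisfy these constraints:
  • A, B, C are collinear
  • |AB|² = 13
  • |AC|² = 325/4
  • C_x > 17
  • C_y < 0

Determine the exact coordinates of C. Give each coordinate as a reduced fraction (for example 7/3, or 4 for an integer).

C = (49/2, -5)

1. C_x = 49/2  [[A, B, C are collinear ⇒ 2x+3y-34=0] ∩ [|C−(17, 0)|²=325/4]]
2. C_y = -5  [[A, B, C are collinear ⇒ 2x+3y-34=0] ∩ [|C−(17, 0)|²=325/4]]
   so C = (49/2, -5)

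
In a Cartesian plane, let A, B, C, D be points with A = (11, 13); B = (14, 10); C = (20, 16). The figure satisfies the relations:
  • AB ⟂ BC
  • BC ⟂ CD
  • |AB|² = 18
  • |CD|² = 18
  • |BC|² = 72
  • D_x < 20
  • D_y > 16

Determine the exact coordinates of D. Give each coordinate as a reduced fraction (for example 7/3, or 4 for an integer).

1. D_x = 17  [[BC ⟂ CD ⇒ 6x+6y-216=0] ∩ [|D−(20, 16)|²=18]]
2. D_y = 19  [[BC ⟂ CD ⇒ 6x+6y-216=0] ∩ [|D−(20, 16)|²=18]]
   so D = (17, 19)

D = (17, 19)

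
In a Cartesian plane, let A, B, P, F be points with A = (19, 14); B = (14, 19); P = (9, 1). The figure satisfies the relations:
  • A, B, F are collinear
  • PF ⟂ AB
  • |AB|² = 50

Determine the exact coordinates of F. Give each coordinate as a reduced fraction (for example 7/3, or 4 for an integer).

1. F_x = 41/2  [[A, B, F are collinear ⇒ -5x-5y+165=0] ∩ [PF ⟂ AB ⇒ -5x+5y+40=0]]
2. F_y = 25/2  [[A, B, F are collinear ⇒ -5x-5y+165=0] ∩ [PF ⟂ AB ⇒ -5x+5y+40=0]]
   so F = (41/2, 25/2)

F = (41/2, 25/2)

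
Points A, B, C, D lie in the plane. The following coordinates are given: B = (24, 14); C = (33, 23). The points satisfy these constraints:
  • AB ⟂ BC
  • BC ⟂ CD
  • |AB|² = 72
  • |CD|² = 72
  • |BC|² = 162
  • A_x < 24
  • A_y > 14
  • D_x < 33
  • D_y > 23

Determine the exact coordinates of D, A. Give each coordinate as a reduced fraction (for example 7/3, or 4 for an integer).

D = (27, 29)
A = (18, 20)

1. D_x = 27  [[BC ⟂ CD ⇒ 9x+9y-504=0] ∩ [|D−(33, 23)|²=72]]
2. D_y = 29  [[BC ⟂ CD ⇒ 9x+9y-504=0] ∩ [|D−(33, 23)|²=72]]
   so D = (27, 29)
3. A_x = 18  [[AB ⟂ BC ⇒ -9x-9y+342=0] ∩ [|A−(24, 14)|²=72]]
4. A_y = 20  [[AB ⟂ BC ⇒ -9x-9y+342=0] ∩ [|A−(24, 14)|²=72]]
   so A = (18, 20)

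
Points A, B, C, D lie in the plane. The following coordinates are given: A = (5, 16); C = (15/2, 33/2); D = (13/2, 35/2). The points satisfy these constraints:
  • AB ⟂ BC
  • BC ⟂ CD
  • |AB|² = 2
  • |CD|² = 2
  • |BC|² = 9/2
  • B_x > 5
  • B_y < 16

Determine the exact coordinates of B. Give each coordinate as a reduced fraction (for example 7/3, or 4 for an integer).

1. B_x = 6  [[BC ⟂ CD ⇒ 1x-1y+9=0] ∩ [|B−(5, 16)|²=2]]
2. B_y = 15  [[BC ⟂ CD ⇒ 1x-1y+9=0] ∩ [|B−(5, 16)|²=2]]
   so B = (6, 15)

B = (6, 15)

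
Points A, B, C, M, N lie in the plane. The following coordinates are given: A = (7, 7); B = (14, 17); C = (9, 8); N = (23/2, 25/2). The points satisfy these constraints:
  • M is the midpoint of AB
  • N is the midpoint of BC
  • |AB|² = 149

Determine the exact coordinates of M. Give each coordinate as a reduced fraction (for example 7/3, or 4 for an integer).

M = (21/2, 12)

1. M_x = 21/2  [2·M = A+B = (7, 7)+(14, 17)]
2. M_y = 12  [2·M = A+B = (7, 7)+(14, 17)]
   so M = (21/2, 12)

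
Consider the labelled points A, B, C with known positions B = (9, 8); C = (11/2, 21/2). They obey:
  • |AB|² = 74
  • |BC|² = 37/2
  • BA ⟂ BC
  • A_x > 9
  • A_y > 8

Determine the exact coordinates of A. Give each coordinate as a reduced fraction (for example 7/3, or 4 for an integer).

A = (14, 15)

1. A_x = 14  [[BA ⟂ BC ⇒ -7/2x+5/2y+23/2=0] ∩ [|A−(9, 8)|²=74]]
2. A_y = 15  [[BA ⟂ BC ⇒ -7/2x+5/2y+23/2=0] ∩ [|A−(9, 8)|²=74]]
   so A = (14, 15)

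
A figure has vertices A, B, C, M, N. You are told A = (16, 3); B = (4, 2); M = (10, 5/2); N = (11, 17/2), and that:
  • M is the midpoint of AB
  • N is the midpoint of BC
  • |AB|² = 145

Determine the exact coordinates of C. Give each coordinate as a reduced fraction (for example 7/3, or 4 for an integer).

1. C_x = 18  [C = 2·N−B = 2·(11, 17/2)−(4, 2)]
2. C_y = 15  [C = 2·N−B = 2·(11, 17/2)−(4, 2)]
   so C = (18, 15)

C = (18, 15)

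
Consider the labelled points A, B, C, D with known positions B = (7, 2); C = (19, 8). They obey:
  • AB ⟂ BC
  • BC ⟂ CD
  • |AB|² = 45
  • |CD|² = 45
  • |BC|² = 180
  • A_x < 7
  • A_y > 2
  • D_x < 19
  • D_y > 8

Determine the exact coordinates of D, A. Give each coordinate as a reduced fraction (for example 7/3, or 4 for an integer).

1. D_x = 16  [[BC ⟂ CD ⇒ 12x+6y-276=0] ∩ [|D−(19, 8)|²=45]]
2. D_y = 14  [[BC ⟂ CD ⇒ 12x+6y-276=0] ∩ [|D−(19, 8)|²=45]]
   so D = (16, 14)
3. A_x = 4  [[AB ⟂ BC ⇒ -12x-6y+96=0] ∩ [|A−(7, 2)|²=45]]
4. A_y = 8  [[AB ⟂ BC ⇒ -12x-6y+96=0] ∩ [|A−(7, 2)|²=45]]
   so A = (4, 8)

D = (16, 14)
A = (4, 8)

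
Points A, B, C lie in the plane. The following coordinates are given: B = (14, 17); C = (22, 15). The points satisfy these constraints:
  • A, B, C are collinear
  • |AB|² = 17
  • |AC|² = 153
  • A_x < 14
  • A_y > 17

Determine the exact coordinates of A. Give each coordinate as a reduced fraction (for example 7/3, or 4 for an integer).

A = (10, 18)

1. A_x = 10  [[A, B, C are collinear ⇒ 2x+8y-164=0] ∩ [|A−(14, 17)|²=17]]
2. A_y = 18  [[A, B, C are collinear ⇒ 2x+8y-164=0] ∩ [|A−(14, 17)|²=17]]
   so A = (10, 18)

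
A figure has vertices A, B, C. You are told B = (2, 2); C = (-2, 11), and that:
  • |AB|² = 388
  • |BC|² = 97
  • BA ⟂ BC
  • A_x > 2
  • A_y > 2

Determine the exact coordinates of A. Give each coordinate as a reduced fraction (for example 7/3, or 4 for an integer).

1. A_x = 20  [[BA ⟂ BC ⇒ -4x+9y-10=0] ∩ [|A−(2, 2)|²=388]]
2. A_y = 10  [[BA ⟂ BC ⇒ -4x+9y-10=0] ∩ [|A−(2, 2)|²=388]]
   so A = (20, 10)

A = (20, 10)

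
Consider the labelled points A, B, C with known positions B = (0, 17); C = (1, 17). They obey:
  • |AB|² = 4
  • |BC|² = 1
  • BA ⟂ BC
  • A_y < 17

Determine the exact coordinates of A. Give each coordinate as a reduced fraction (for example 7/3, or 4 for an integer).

A = (0, 15)

1. A_x = 0  [[BA ⟂ BC ⇒ 1x=0] ∩ [|A−(0, 17)|²=4]]
2. A_y = 15  [[BA ⟂ BC ⇒ 1x=0] ∩ [|A−(0, 17)|²=4]]
   so A = (0, 15)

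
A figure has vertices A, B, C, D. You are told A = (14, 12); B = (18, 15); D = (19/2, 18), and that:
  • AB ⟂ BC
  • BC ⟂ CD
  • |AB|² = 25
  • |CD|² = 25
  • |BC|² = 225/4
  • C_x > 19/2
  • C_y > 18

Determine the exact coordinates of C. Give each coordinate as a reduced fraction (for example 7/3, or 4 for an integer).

1. C_x = 27/2  [[AB ⟂ BC ⇒ 4x+3y-117=0] ∩ [|C−(19/2, 18)|²=25]]
2. C_y = 21  [[AB ⟂ BC ⇒ 4x+3y-117=0] ∩ [|C−(19/2, 18)|²=25]]
   so C = (27/2, 21)

C = (27/2, 21)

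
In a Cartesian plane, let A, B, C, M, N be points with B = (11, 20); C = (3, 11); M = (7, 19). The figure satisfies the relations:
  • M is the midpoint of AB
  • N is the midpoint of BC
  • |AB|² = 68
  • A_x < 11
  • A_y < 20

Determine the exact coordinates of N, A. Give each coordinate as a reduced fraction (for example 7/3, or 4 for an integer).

1. A_x = 3  [A = 2·M−B = 2·(7, 19)−(11, 20)]
2. A_y = 18  [A = 2·M−B = 2·(7, 19)−(11, 20)]
   so A = (3, 18)
3. N_x = 7  [2·N = B+C = (11, 20)+(3, 11)]
4. N_y = 31/2  [2·N = B+C = (11, 20)+(3, 11)]
   so N = (7, 31/2)

N = (7, 31/2)
A = (3, 18)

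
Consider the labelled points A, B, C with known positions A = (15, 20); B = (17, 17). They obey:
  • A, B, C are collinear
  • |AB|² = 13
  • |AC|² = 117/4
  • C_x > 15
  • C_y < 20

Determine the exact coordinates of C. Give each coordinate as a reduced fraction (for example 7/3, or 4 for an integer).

C = (18, 31/2)

1. C_x = 18  [[A, B, C are collinear ⇒ 3x+2y-85=0] ∩ [|C−(15, 20)|²=117/4]]
2. C_y = 31/2  [[A, B, C are collinear ⇒ 3x+2y-85=0] ∩ [|C−(15, 20)|²=117/4]]
   so C = (18, 31/2)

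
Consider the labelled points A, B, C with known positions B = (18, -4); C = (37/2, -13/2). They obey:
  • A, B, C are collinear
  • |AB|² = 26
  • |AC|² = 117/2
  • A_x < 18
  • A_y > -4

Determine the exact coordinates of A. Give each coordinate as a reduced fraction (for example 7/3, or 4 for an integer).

A = (17, 1)

1. A_x = 17  [[A, B, C are collinear ⇒ 5/2x+1/2y-43=0] ∩ [|A−(18, -4)|²=26]]
2. A_y = 1  [[A, B, C are collinear ⇒ 5/2x+1/2y-43=0] ∩ [|A−(18, -4)|²=26]]
   so A = (17, 1)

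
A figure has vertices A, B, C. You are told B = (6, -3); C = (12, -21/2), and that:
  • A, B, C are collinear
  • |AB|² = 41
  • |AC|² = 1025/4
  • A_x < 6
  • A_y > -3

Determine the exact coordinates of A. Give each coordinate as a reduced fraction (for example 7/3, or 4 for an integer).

1. A_x = 2  [[A, B, C are collinear ⇒ 15/2x+6y-27=0] ∩ [|A−(6, -3)|²=41]]
2. A_y = 2  [[A, B, C are collinear ⇒ 15/2x+6y-27=0] ∩ [|A−(6, -3)|²=41]]
   so A = (2, 2)

A = (2, 2)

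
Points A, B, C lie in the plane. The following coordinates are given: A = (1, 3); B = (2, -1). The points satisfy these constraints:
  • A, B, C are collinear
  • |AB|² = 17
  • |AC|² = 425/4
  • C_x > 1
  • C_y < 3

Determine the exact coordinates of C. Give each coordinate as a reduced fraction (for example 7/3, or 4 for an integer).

1. C_x = 7/2  [[A, B, C are collinear ⇒ 4x+1y-7=0] ∩ [|C−(1, 3)|²=425/4]]
2. C_y = -7  [[A, B, C are collinear ⇒ 4x+1y-7=0] ∩ [|C−(1, 3)|²=425/4]]
   so C = (7/2, -7)

C = (7/2, -7)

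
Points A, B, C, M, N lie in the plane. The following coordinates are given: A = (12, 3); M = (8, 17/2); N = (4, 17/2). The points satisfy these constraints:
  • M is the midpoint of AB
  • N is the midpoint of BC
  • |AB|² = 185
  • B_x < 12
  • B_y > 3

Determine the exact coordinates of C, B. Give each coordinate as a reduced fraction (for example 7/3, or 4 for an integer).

1. B_x = 4  [B = 2·M−A = 2·(8, 17/2)−(12, 3)]
2. B_y = 14  [B = 2·M−A = 2·(8, 17/2)−(12, 3)]
   so B = (4, 14)
3. C_x = 4  [C = 2·N−B = 2·(4, 17/2)−(4, 14)]
4. C_y = 3  [C = 2·N−B = 2·(4, 17/2)−(4, 14)]
   so C = (4, 3)

C = (4, 3)
B = (4, 14)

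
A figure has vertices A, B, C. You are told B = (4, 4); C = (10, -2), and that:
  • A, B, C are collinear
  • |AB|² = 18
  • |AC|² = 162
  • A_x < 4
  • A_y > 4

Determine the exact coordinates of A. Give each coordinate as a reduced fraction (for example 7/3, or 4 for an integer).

1. A_x = 1  [[A, B, C are collinear ⇒ 6x+6y-48=0] ∩ [|A−(4, 4)|²=18]]
2. A_y = 7  [[A, B, C are collinear ⇒ 6x+6y-48=0] ∩ [|A−(4, 4)|²=18]]
   so A = (1, 7)

A = (1, 7)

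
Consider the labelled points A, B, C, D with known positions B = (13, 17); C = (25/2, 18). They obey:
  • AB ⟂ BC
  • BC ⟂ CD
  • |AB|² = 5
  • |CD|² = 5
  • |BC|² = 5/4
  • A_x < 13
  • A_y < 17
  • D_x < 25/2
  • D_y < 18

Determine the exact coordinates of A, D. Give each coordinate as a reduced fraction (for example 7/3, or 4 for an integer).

1. A_x = 11  [[AB ⟂ BC ⇒ 1/2x-1y+21/2=0] ∩ [|A−(13, 17)|²=5]]
2. A_y = 16  [[AB ⟂ BC ⇒ 1/2x-1y+21/2=0] ∩ [|A−(13, 17)|²=5]]
   so A = (11, 16)
3. D_x = 21/2  [[BC ⟂ CD ⇒ -1/2x+1y-47/4=0] ∩ [|D−(25/2, 18)|²=5]]
4. D_y = 17  [[BC ⟂ CD ⇒ -1/2x+1y-47/4=0] ∩ [|D−(25/2, 18)|²=5]]
   so D = (21/2, 17)

A = (11, 16)
D = (21/2, 17)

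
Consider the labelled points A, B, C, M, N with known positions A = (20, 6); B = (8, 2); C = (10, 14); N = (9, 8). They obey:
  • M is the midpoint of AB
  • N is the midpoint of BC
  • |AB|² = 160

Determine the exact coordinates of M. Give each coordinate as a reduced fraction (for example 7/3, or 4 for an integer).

1. M_x = 14  [2·M = A+B = (20, 6)+(8, 2)]
2. M_y = 4  [2·M = A+B = (20, 6)+(8, 2)]
   so M = (14, 4)

M = (14, 4)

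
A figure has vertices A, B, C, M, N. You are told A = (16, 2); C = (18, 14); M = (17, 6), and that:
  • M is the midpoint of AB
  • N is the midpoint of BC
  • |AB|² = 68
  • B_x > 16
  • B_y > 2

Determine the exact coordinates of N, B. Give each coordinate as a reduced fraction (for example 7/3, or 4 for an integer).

1. B_x = 18  [B = 2·M−A = 2·(17, 6)−(16, 2)]
2. B_y = 10  [B = 2·M−A = 2·(17, 6)−(16, 2)]
   so B = (18, 10)
3. N_x = 18  [2·N = B+C = (18, 10)+(18, 14)]
4. N_y = 12  [2·N = B+C = (18, 10)+(18, 14)]
   so N = (18, 12)

N = (18, 12)
B = (18, 10)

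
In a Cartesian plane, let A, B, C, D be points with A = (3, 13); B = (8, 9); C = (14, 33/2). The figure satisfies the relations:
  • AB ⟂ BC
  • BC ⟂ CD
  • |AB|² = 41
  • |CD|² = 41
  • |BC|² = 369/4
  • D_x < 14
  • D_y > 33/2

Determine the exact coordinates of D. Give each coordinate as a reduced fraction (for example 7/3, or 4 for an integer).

D = (9, 41/2)

1. D_x = 9  [[BC ⟂ CD ⇒ 6x+15/2y-831/4=0] ∩ [|D−(14, 33/2)|²=41]]
2. D_y = 41/2  [[BC ⟂ CD ⇒ 6x+15/2y-831/4=0] ∩ [|D−(14, 33/2)|²=41]]
   so D = (9, 41/2)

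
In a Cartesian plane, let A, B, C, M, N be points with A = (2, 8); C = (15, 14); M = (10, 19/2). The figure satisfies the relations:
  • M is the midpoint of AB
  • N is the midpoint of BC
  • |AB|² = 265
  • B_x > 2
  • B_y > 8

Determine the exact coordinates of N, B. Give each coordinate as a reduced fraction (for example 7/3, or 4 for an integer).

1. B_x = 18  [B = 2·M−A = 2·(10, 19/2)−(2, 8)]
2. B_y = 11  [B = 2·M−A = 2·(10, 19/2)−(2, 8)]
   so B = (18, 11)
3. N_x = 33/2  [2·N = B+C = (18, 11)+(15, 14)]
4. N_y = 25/2  [2·N = B+C = (18, 11)+(15, 14)]
   so N = (33/2, 25/2)

N = (33/2, 25/2)
B = (18, 11)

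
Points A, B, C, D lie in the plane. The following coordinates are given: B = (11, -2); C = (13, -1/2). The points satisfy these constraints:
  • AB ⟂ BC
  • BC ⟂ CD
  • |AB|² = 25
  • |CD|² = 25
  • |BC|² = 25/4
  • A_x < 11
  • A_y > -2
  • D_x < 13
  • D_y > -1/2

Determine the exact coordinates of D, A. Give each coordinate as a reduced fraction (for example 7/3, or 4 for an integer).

D = (10, 7/2)
A = (8, 2)

1. D_x = 10  [[BC ⟂ CD ⇒ 2x+3/2y-101/4=0] ∩ [|D−(13, -1/2)|²=25]]
2. D_y = 7/2  [[BC ⟂ CD ⇒ 2x+3/2y-101/4=0] ∩ [|D−(13, -1/2)|²=25]]
   so D = (10, 7/2)
3. A_x = 8  [[AB ⟂ BC ⇒ -2x-3/2y+19=0] ∩ [|A−(11, -2)|²=25]]
4. A_y = 2  [[AB ⟂ BC ⇒ -2x-3/2y+19=0] ∩ [|A−(11, -2)|²=25]]
   so A = (8, 2)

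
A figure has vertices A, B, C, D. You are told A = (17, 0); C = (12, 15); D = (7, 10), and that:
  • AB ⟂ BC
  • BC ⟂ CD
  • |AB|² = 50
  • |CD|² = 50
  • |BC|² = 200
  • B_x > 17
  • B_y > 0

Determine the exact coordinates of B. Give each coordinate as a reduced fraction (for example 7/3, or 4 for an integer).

1. B_x = 22  [[BC ⟂ CD ⇒ 5x+5y-135=0] ∩ [|B−(17, 0)|²=50]]
2. B_y = 5  [[BC ⟂ CD ⇒ 5x+5y-135=0] ∩ [|B−(17, 0)|²=50]]
   so B = (22, 5)

B = (22, 5)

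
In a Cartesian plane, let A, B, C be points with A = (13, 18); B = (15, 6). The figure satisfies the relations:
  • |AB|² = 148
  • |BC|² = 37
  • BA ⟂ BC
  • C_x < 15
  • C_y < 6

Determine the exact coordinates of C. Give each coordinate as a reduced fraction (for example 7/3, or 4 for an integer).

1. C_x = 9  [[BA ⟂ BC ⇒ -2x+12y-42=0] ∩ [|C−(15, 6)|²=37]]
2. C_y = 5  [[BA ⟂ BC ⇒ -2x+12y-42=0] ∩ [|C−(15, 6)|²=37]]
   so C = (9, 5)

C = (9, 5)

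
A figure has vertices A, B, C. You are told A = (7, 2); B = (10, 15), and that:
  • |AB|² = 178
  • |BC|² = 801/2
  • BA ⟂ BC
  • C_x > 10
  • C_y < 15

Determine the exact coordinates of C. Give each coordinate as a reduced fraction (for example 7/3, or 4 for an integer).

C = (59/2, 21/2)

1. C_x = 59/2  [[BA ⟂ BC ⇒ -3x-13y+225=0] ∩ [|C−(10, 15)|²=801/2]]
2. C_y = 21/2  [[BA ⟂ BC ⇒ -3x-13y+225=0] ∩ [|C−(10, 15)|²=801/2]]
   so C = (59/2, 21/2)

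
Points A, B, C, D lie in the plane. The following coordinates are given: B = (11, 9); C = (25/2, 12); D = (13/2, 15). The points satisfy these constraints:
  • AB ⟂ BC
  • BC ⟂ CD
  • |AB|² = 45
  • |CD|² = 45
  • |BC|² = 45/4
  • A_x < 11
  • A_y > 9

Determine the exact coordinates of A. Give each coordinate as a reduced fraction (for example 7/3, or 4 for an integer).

A = (5, 12)

1. A_x = 5  [[AB ⟂ BC ⇒ -3/2x-3y+87/2=0] ∩ [|A−(11, 9)|²=45]]
2. A_y = 12  [[AB ⟂ BC ⇒ -3/2x-3y+87/2=0] ∩ [|A−(11, 9)|²=45]]
   so A = (5, 12)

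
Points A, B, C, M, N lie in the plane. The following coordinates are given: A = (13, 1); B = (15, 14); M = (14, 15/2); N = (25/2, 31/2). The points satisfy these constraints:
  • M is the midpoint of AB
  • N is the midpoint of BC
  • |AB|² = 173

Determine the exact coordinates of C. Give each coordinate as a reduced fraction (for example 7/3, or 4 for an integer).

1. C_x = 10  [C = 2·N−B = 2·(25/2, 31/2)−(15, 14)]
2. C_y = 17  [C = 2·N−B = 2·(25/2, 31/2)−(15, 14)]
   so C = (10, 17)

C = (10, 17)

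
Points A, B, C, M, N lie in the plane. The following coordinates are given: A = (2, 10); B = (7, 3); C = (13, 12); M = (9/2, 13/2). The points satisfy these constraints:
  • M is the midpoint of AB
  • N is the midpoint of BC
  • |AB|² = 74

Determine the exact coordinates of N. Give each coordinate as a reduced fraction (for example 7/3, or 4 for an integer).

N = (10, 15/2)

1. N_x = 10  [2·N = B+C = (7, 3)+(13, 12)]
2. N_y = 15/2  [2·N = B+C = (7, 3)+(13, 12)]
   so N = (10, 15/2)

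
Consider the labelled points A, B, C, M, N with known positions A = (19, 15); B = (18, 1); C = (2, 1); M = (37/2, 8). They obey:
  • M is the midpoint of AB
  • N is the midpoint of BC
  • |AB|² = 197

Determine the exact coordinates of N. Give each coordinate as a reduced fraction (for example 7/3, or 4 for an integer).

N = (10, 1)

1. N_x = 10  [2·N = B+C = (18, 1)+(2, 1)]
2. N_y = 1  [2·N = B+C = (18, 1)+(2, 1)]
   so N = (10, 1)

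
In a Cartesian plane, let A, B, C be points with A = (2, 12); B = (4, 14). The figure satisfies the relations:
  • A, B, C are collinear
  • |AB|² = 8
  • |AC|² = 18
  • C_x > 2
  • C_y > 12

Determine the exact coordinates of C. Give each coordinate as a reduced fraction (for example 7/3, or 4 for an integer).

1. C_x = 5  [[A, B, C are collinear ⇒ -2x+2y-20=0] ∩ [|C−(2, 12)|²=18]]
2. C_y = 15  [[A, B, C are collinear ⇒ -2x+2y-20=0] ∩ [|C−(2, 12)|²=18]]
   so C = (5, 15)

C = (5, 15)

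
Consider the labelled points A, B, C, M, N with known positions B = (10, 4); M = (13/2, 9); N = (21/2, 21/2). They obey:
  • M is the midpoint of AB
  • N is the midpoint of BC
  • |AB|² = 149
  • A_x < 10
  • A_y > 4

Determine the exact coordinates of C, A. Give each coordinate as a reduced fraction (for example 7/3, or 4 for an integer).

C = (11, 17)
A = (3, 14)

1. A_x = 3  [A = 2·M−B = 2·(13/2, 9)−(10, 4)]
2. A_y = 14  [A = 2·M−B = 2·(13/2, 9)−(10, 4)]
   so A = (3, 14)
3. C_x = 11  [C = 2·N−B = 2·(21/2, 21/2)−(10, 4)]
4. C_y = 17  [C = 2·N−B = 2·(21/2, 21/2)−(10, 4)]
   so C = (11, 17)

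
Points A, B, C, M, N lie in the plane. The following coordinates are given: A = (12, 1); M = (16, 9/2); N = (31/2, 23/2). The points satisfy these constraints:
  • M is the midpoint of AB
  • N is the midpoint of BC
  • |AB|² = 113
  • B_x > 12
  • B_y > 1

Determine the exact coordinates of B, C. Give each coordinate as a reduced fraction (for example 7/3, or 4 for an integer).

1. B_x = 20  [B = 2·M−A = 2·(16, 9/2)−(12, 1)]
2. B_y = 8  [B = 2·M−A = 2·(16, 9/2)−(12, 1)]
   so B = (20, 8)
3. C_x = 11  [C = 2·N−B = 2·(31/2, 23/2)−(20, 8)]
4. C_y = 15  [C = 2·N−B = 2·(31/2, 23/2)−(20, 8)]
   so C = (11, 15)

B = (20, 8)
C = (11, 15)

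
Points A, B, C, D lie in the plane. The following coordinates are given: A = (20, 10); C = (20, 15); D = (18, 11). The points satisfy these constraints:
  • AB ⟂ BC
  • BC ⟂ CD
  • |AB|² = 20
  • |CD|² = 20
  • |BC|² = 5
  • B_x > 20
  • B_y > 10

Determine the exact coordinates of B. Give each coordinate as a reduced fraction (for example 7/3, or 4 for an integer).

B = (22, 14)

1. B_x = 22  [[BC ⟂ CD ⇒ 2x+4y-100=0] ∩ [|B−(20, 10)|²=20]]
2. B_y = 14  [[BC ⟂ CD ⇒ 2x+4y-100=0] ∩ [|B−(20, 10)|²=20]]
   so B = (22, 14)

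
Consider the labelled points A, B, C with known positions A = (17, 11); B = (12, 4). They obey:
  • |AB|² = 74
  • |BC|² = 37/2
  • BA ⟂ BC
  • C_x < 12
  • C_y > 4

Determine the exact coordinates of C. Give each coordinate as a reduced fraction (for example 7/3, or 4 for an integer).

C = (17/2, 13/2)

1. C_x = 17/2  [[BA ⟂ BC ⇒ 5x+7y-88=0] ∩ [|C−(12, 4)|²=37/2]]
2. C_y = 13/2  [[BA ⟂ BC ⇒ 5x+7y-88=0] ∩ [|C−(12, 4)|²=37/2]]
   so C = (17/2, 13/2)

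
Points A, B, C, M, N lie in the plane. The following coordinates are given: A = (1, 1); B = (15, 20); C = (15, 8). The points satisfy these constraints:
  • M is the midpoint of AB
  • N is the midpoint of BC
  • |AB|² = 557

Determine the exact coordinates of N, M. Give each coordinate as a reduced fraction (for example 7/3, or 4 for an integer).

N = (15, 14)
M = (8, 21/2)

1. M_x = 8  [2·M = A+B = (1, 1)+(15, 20)]
2. M_y = 21/2  [2·M = A+B = (1, 1)+(15, 20)]
   so M = (8, 21/2)
3. N_x = 15  [2·N = B+C = (15, 20)+(15, 8)]
4. N_y = 14  [2·N = B+C = (15, 20)+(15, 8)]
   so N = (15, 14)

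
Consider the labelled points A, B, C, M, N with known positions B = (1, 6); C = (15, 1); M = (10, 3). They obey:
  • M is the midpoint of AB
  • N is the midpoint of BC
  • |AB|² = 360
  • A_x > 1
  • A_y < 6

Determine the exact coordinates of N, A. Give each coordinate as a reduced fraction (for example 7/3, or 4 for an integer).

N = (8, 7/2)
A = (19, 0)

1. A_x = 19  [A = 2·M−B = 2·(10, 3)−(1, 6)]
2. A_y = 0  [A = 2·M−B = 2·(10, 3)−(1, 6)]
   so A = (19, 0)
3. N_x = 8  [2·N = B+C = (1, 6)+(15, 1)]
4. N_y = 7/2  [2·N = B+C = (1, 6)+(15, 1)]
   so N = (8, 7/2)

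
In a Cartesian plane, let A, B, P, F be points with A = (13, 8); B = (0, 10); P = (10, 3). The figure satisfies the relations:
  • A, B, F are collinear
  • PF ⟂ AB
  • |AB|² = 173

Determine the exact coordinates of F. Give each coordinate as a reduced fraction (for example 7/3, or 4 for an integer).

1. F_x = 1872/173  [[A, B, F are collinear ⇒ -2x-13y+130=0] ∩ [PF ⟂ AB ⇒ -13x+2y+124=0]]
2. F_y = 1442/173  [[A, B, F are collinear ⇒ -2x-13y+130=0] ∩ [PF ⟂ AB ⇒ -13x+2y+124=0]]
   so F = (1872/173, 1442/173)

F = (1872/173, 1442/173)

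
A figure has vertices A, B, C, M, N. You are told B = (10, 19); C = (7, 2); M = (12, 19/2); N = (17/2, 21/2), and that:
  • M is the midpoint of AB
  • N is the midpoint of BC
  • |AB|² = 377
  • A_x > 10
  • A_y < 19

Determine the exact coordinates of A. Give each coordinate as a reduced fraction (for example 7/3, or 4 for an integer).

1. A_x = 14  [A = 2·M−B = 2·(12, 19/2)−(10, 19)]
2. A_y = 0  [A = 2·M−B = 2·(12, 19/2)−(10, 19)]
   so A = (14, 0)

A = (14, 0)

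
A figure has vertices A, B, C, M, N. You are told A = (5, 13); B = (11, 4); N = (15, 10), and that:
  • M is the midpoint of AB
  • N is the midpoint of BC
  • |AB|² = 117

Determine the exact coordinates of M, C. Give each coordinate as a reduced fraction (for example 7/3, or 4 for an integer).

1. M_x = 8  [2·M = A+B = (5, 13)+(11, 4)]
2. M_y = 17/2  [2·M = A+B = (5, 13)+(11, 4)]
   so M = (8, 17/2)
3. C_x = 19  [C = 2·N−B = 2·(15, 10)−(11, 4)]
4. C_y = 16  [C = 2·N−B = 2·(15, 10)−(11, 4)]
   so C = (19, 16)

M = (8, 17/2)
C = (19, 16)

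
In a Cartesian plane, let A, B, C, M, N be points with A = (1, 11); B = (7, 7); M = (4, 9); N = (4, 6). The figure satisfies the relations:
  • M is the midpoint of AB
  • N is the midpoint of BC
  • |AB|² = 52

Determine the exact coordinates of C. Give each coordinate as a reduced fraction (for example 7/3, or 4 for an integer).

1. C_x = 1  [C = 2·N−B = 2·(4, 6)−(7, 7)]
2. C_y = 5  [C = 2·N−B = 2·(4, 6)−(7, 7)]
   so C = (1, 5)

C = (1, 5)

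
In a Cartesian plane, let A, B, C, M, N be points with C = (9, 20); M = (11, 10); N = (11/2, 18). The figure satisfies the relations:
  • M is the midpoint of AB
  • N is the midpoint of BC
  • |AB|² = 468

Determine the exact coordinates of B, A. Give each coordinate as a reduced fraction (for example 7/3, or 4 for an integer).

B = (2, 16)
A = (20, 4)

1. B_x = 2  [B = 2·N−C = 2·(11/2, 18)−(9, 20)]
2. B_y = 16  [B = 2·N−C = 2·(11/2, 18)−(9, 20)]
   so B = (2, 16)
3. A_x = 20  [A = 2·M−B = 2·(11, 10)−(2, 16)]
4. A_y = 4  [A = 2·M−B = 2·(11, 10)−(2, 16)]
   so A = (20, 4)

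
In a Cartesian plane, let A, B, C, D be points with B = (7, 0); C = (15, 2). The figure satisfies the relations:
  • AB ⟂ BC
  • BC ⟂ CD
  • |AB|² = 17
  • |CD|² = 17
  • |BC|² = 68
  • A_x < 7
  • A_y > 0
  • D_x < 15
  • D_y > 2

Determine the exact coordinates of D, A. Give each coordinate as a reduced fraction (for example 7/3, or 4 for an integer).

D = (14, 6)
A = (6, 4)

1. D_x = 14  [[BC ⟂ CD ⇒ 8x+2y-124=0] ∩ [|D−(15, 2)|²=17]]
2. D_y = 6  [[BC ⟂ CD ⇒ 8x+2y-124=0] ∩ [|D−(15, 2)|²=17]]
   so D = (14, 6)
3. A_x = 6  [[AB ⟂ BC ⇒ -8x-2y+56=0] ∩ [|A−(7, 0)|²=17]]
4. A_y = 4  [[AB ⟂ BC ⇒ -8x-2y+56=0] ∩ [|A−(7, 0)|²=17]]
   so A = (6, 4)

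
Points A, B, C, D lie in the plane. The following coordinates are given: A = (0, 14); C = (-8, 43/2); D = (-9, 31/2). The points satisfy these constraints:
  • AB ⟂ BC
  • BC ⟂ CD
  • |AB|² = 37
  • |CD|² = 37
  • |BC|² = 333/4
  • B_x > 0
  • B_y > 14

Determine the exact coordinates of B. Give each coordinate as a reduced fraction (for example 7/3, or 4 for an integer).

B = (1, 20)

1. B_x = 1  [[BC ⟂ CD ⇒ 1x+6y-121=0] ∩ [|B−(0, 14)|²=37]]
2. B_y = 20  [[BC ⟂ CD ⇒ 1x+6y-121=0] ∩ [|B−(0, 14)|²=37]]
   so B = (1, 20)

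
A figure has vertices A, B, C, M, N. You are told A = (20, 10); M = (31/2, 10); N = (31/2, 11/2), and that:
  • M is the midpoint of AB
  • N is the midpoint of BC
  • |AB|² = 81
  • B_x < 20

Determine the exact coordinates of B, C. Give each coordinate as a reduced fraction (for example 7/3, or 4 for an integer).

1. B_x = 11  [B = 2·M−A = 2·(31/2, 10)−(20, 10)]
2. B_y = 10  [B = 2·M−A = 2·(31/2, 10)−(20, 10)]
   so B = (11, 10)
3. C_x = 20  [C = 2·N−B = 2·(31/2, 11/2)−(11, 10)]
4. C_y = 1  [C = 2·N−B = 2·(31/2, 11/2)−(11, 10)]
   so C = (20, 1)

B = (11, 10)
C = (20, 1)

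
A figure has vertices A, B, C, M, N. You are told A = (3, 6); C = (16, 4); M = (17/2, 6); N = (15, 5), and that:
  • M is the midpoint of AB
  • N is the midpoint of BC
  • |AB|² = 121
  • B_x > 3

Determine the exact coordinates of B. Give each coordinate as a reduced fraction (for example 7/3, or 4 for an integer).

1. B_x = 14  [B = 2·M−A = 2·(17/2, 6)−(3, 6)]
2. B_y = 6  [B = 2·M−A = 2·(17/2, 6)−(3, 6)]
   so B = (14, 6)

B = (14, 6)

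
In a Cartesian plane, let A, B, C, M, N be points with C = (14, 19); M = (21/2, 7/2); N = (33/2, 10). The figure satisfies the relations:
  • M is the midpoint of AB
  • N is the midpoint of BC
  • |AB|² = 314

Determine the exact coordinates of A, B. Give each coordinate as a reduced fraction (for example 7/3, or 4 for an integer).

1. B_x = 19  [B = 2·N−C = 2·(33/2, 10)−(14, 19)]
2. B_y = 1  [B = 2·N−C = 2·(33/2, 10)−(14, 19)]
   so B = (19, 1)
3. A_x = 2  [A = 2·M−B = 2·(21/2, 7/2)−(19, 1)]
4. A_y = 6  [A = 2·M−B = 2·(21/2, 7/2)−(19, 1)]
   so A = (2, 6)

A = (2, 6)
B = (19, 1)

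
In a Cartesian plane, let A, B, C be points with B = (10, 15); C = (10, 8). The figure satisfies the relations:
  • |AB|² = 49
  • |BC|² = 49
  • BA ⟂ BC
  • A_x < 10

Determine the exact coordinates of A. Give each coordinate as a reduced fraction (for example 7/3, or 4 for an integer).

1. A_x = 3  [[BA ⟂ BC ⇒ -7y+105=0] ∩ [|A−(10, 15)|²=49]]
2. A_y = 15  [[BA ⟂ BC ⇒ -7y+105=0] ∩ [|A−(10, 15)|²=49]]
   so A = (3, 15)

A = (3, 15)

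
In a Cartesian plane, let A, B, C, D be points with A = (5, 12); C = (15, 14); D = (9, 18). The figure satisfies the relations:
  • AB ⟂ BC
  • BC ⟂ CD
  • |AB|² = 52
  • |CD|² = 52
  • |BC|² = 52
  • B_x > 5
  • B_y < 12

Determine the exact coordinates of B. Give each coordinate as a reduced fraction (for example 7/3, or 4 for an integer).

1. B_x = 11  [[BC ⟂ CD ⇒ 6x-4y-34=0] ∩ [|B−(5, 12)|²=52]]
2. B_y = 8  [[BC ⟂ CD ⇒ 6x-4y-34=0] ∩ [|B−(5, 12)|²=52]]
   so B = (11, 8)

B = (11, 8)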